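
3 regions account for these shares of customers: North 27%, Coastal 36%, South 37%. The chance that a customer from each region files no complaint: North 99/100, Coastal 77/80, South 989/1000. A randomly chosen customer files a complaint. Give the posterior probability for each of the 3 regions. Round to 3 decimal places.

North 0.133, Coastal 0.666, South 0.201

Taking complements, P(complaint | each) = North 0.01, Coastal 0.0375, South 0.011.
Compute prior × likelihood for every hypothesis:
  North: 0.27 × 0.01 = 0.0027
  Coastal: 0.36 × 0.0375 = 0.0135
  South: 0.37 × 0.011 = 0.00407
Normalizing constant = 0.02027.
P(North | complaint) = 0.0027/0.02027 ≈ 0.133
P(Coastal | complaint) = 0.0135/0.02027 ≈ 0.666
P(South | complaint) = 0.00407/0.02027 ≈ 0.201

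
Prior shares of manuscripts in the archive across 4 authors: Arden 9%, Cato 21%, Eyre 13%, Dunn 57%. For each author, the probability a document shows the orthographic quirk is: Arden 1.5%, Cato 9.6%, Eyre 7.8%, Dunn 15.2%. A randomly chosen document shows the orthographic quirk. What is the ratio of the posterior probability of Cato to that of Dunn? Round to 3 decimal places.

By Bayes' rule, posterior ∝ prior × likelihood:
  Arden: 0.09 × 0.015 = 0.00135
  Cato: 0.21 × 0.096 = 0.02016
  Eyre: 0.13 × 0.078 = 0.01014
  Dunn: 0.57 × 0.152 = 0.08664
Normalizing constant = 0.11829.
The ratio is 0.02016 / 0.08664 (the normalizer cancels) = 0.233.

0.233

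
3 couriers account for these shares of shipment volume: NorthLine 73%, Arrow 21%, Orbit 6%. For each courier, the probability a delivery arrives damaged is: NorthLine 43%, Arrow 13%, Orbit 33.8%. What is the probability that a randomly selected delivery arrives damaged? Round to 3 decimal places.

By Bayes' rule, posterior ∝ prior × likelihood:
  NorthLine: 0.73 × 0.43 = 0.3139
  Arrow: 0.21 × 0.13 = 0.0273
  Orbit: 0.06 × 0.338 = 0.02028
P(damaged) = 0.3139 + 0.0273 + 0.02028 = 0.36148 → 0.361.

0.361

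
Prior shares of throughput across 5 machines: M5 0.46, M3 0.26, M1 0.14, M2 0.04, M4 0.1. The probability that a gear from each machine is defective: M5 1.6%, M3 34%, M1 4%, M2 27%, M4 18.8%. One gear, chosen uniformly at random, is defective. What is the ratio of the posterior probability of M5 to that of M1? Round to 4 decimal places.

Compute prior × likelihood for every hypothesis:
  M5: 0.46 × 0.016 = 0.00736
  M3: 0.26 × 0.34 = 0.0884
  M1: 0.14 × 0.04 = 0.0056
  M2: 0.04 × 0.27 = 0.0108
  M4: 0.1 × 0.188 = 0.0188
Sum = 0.13096.
The ratio is 0.00736 / 0.0056 (the normalizer cancels) = 1.3143.

1.3143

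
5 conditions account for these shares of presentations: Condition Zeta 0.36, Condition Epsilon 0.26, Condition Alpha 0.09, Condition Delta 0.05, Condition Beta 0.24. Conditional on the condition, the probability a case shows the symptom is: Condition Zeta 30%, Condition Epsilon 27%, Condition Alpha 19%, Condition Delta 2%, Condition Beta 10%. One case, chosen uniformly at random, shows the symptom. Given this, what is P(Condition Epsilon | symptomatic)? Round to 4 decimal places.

0.3187

Prior × likelihood for each hypothesis:
  Condition Zeta: 0.36 × 0.3 = 0.108
  Condition Epsilon: 0.26 × 0.27 = 0.0702
  Condition Alpha: 0.09 × 0.19 = 0.0171
  Condition Delta: 0.05 × 0.02 = 0.001
  Condition Beta: 0.24 × 0.1 = 0.024
Sum = 0.2203.
P(Condition Epsilon | evidence) = 0.0702 / 0.2203 ≈ 0.3187.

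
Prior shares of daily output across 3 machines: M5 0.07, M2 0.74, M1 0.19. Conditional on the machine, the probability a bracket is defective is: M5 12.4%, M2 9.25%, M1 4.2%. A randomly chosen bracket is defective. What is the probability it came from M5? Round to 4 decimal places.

Prior × likelihood for each hypothesis:
  M5: 0.07 × 0.124 = 0.00868
  M2: 0.74 × 0.0925 = 0.06845
  M1: 0.19 × 0.042 = 0.00798
Normalizing constant = 0.08511.
P(M5 | evidence) = 0.00868 / 0.08511 ≈ 0.1020.

0.1020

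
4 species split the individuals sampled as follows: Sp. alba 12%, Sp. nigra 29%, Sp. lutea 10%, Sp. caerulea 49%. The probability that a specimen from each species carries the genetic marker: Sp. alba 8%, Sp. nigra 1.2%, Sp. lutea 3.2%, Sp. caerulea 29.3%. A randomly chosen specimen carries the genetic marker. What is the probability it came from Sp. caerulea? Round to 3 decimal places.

Prior × likelihood for each hypothesis:
  Sp. alba: 0.12 × 0.08 = 0.0096
  Sp. nigra: 0.29 × 0.012 = 0.00348
  Sp. lutea: 0.1 × 0.032 = 0.0032
  Sp. caerulea: 0.49 × 0.293 = 0.14357
Sum = 0.15985.
P(Sp. caerulea | evidence) = 0.14357 / 0.15985 ≈ 0.898.

0.898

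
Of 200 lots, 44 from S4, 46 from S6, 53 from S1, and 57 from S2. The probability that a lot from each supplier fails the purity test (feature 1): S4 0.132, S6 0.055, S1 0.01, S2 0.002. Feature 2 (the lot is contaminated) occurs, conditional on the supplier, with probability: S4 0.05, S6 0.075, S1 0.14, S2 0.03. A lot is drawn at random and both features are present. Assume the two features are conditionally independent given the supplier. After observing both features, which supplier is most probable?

S4

Compute prior × likelihood for every hypothesis:
  S4: 0.22 × 0.132 × 0.05 = 0.001452
  S6: 0.23 × 0.055 × 0.075 = 0.00094875
  S1: 0.265 × 0.01 × 0.14 = 0.000371
  S2: 0.285 × 0.002 × 0.03 = 0.0000171
Total = 0.00278885.
Largest term belongs to S4, so S4 is most probable.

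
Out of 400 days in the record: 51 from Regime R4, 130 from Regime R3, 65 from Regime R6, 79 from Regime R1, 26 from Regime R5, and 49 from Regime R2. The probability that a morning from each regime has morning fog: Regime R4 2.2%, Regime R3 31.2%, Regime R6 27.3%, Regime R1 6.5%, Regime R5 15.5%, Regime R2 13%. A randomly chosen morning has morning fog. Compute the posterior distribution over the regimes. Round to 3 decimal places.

Prior × likelihood for each hypothesis:
  Regime R4: 0.1275 × 0.022 = 0.002805
  Regime R3: 0.325 × 0.312 = 0.1014
  Regime R6: 0.1625 × 0.273 = 0.0443625
  Regime R1: 0.1975 × 0.065 = 0.0128375
  Regime R5: 0.065 × 0.155 = 0.010075
  Regime R2: 0.1225 × 0.13 = 0.015925
Sum = 0.187405.
P(Regime R4 | fog) = 0.002805/0.187405 ≈ 0.015
P(Regime R3 | fog) = 0.1014/0.187405 ≈ 0.541
P(Regime R6 | fog) = 0.0443625/0.187405 ≈ 0.237
P(Regime R1 | fog) = 0.0128375/0.187405 ≈ 0.069
P(Regime R5 | fog) = 0.010075/0.187405 ≈ 0.054
P(Regime R2 | fog) = 0.015925/0.187405 ≈ 0.085

Regime R4 0.015, Regime R3 0.541, Regime R6 0.237, Regime R1 0.069, Regime R5 0.054, Regime R2 0.085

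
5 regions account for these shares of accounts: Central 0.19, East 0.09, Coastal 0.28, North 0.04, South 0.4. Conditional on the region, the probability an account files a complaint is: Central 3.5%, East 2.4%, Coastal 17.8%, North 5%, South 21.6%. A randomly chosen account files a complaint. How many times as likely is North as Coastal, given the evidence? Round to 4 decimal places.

Prior × likelihood for each hypothesis:
  Central: 0.19 × 0.035 = 0.00665
  East: 0.09 × 0.024 = 0.00216
  Coastal: 0.28 × 0.178 = 0.04984
  North: 0.04 × 0.05 = 0.002
  South: 0.4 × 0.216 = 0.0864
Normalizing constant = 0.14705.
The ratio is 0.002 / 0.04984 (the normalizer cancels) = 0.0401.

0.0401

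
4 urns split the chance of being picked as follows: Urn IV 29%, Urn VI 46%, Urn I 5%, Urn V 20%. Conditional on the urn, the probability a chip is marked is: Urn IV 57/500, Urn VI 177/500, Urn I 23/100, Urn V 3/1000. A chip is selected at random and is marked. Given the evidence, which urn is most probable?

Prior × likelihood for each hypothesis:
  Urn IV: 0.29 × 0.114 = 0.03306
  Urn VI: 0.46 × 0.354 = 0.16284
  Urn I: 0.05 × 0.23 = 0.0115
  Urn V: 0.2 × 0.003 = 0.0006
Total = 0.208.
Largest term belongs to Urn VI, so Urn VI is most probable.

Urn VI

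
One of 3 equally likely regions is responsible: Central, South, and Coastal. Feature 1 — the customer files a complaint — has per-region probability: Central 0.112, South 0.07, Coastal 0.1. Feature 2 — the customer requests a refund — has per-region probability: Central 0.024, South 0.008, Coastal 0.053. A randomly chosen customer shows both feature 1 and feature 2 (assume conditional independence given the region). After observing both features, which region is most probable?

With a uniform prior (1/3 each), posterior ∝ likelihood:
  Central: 0.112 × 0.024 = 0.002688
  South: 0.07 × 0.008 = 0.00056
  Coastal: 0.1 × 0.053 = 0.0053
Total = 0.008548.
Largest term belongs to Coastal, so Coastal is most probable.

Coastal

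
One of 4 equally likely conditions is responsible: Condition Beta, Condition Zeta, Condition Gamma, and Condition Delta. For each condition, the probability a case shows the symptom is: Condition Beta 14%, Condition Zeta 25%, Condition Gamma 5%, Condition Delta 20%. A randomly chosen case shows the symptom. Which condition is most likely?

With a uniform prior (1/4 each), posterior ∝ likelihood:
  Condition Beta: 0.14
  Condition Zeta: 0.25
  Condition Gamma: 0.05
  Condition Delta: 0.2
Total = 0.64.
Largest term belongs to Condition Zeta, so Condition Zeta is most probable.

Condition Zeta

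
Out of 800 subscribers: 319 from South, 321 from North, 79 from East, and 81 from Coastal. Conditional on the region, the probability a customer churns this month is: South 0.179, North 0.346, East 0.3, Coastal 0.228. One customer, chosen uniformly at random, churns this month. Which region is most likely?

Unnormalized posteriors (prior × likelihood):
  South: 0.39875 × 0.179 = 0.07137625
  North: 0.40125 × 0.346 = 0.1388325
  East: 0.09875 × 0.3 = 0.029625
  Coastal: 0.10125 × 0.228 = 0.023085
Normalizing constant = 0.26291875.
Largest term belongs to North, so North is most probable.

North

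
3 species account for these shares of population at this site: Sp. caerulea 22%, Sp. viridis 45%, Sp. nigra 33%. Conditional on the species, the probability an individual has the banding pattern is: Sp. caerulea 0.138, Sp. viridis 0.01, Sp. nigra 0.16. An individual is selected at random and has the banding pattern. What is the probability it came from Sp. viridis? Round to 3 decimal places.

0.051

Compute prior × likelihood for every hypothesis:
  Sp. caerulea: 0.22 × 0.138 = 0.03036
  Sp. viridis: 0.45 × 0.01 = 0.0045
  Sp. nigra: 0.33 × 0.16 = 0.0528
Normalizing constant = 0.08766.
P(Sp. viridis | evidence) = 0.0045 / 0.08766 ≈ 0.051.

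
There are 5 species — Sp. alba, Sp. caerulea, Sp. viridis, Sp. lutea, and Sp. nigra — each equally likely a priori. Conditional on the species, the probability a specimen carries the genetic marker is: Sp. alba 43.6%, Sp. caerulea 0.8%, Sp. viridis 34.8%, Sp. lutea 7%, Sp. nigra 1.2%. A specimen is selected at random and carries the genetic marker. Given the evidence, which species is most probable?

Sp. alba

Since the prior is uniform, the posterior is proportional to the likelihood:
  Sp. alba: 0.436
  Sp. caerulea: 0.008
  Sp. viridis: 0.348
  Sp. lutea: 0.07
  Sp. nigra: 0.012
Sum = 0.874.
Largest term belongs to Sp. alba, so Sp. alba is most probable.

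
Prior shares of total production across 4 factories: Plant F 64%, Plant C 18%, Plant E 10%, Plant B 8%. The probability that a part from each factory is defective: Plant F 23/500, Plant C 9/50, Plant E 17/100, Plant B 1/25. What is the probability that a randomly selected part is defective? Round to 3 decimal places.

By Bayes' rule, posterior ∝ prior × likelihood:
  Plant F: 0.64 × 0.046 = 0.02944
  Plant C: 0.18 × 0.18 = 0.0324
  Plant E: 0.1 × 0.17 = 0.017
  Plant B: 0.08 × 0.04 = 0.0032
P(defective) = 0.02944 + 0.0324 + 0.017 + 0.0032 = 0.08204 → 0.082.

0.082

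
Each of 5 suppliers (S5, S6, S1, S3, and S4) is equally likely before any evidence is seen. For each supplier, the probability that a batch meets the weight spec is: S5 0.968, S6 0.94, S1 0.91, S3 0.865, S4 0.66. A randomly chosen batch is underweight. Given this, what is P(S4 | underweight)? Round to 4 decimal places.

0.5175

Taking complements, P(underweight | each) = S5 0.032, S6 0.06, S1 0.09, S3 0.135, S4 0.34.
Since the prior is uniform, the posterior is proportional to the likelihood:
  S5: 0.032
  S6: 0.06
  S1: 0.09
  S3: 0.135
  S4: 0.34
Sum = 0.657.
P(S4 | evidence) = 0.34 / 0.657 ≈ 0.5175.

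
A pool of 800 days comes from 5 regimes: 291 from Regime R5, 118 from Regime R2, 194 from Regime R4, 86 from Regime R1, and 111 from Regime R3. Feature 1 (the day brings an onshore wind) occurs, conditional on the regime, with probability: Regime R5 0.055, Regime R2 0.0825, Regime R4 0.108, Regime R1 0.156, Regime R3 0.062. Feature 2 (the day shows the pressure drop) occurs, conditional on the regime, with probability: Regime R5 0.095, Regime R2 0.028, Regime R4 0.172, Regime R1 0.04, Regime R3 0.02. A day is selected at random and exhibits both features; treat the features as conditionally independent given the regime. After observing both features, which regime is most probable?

Prior × likelihood for each hypothesis:
  Regime R5: 0.36375 × 0.055 × 0.095 = 0.00190059375
  Regime R2: 0.1475 × 0.0825 × 0.028 = 0.000340725
  Regime R4: 0.2425 × 0.108 × 0.172 = 0.00450468
  Regime R1: 0.1075 × 0.156 × 0.04 = 0.0006708
  Regime R3: 0.13875 × 0.062 × 0.02 = 0.00017205
Total = 0.00758884875.
Largest term belongs to Regime R4, so Regime R4 is most probable.

Regime R4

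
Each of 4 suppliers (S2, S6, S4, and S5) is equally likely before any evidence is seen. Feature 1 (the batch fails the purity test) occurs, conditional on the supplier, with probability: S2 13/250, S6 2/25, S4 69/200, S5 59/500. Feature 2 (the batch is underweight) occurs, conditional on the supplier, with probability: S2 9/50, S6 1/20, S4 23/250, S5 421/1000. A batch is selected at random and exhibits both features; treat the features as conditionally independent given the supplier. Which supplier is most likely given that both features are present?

S5

Since the prior is uniform, the posterior is proportional to the likelihood:
  S2: 0.052 × 0.18 = 0.00936
  S6: 0.08 × 0.05 = 0.004
  S4: 0.345 × 0.092 = 0.03174
  S5: 0.118 × 0.421 = 0.049678
Total = 0.094778.
Largest term belongs to S5, so S5 is most probable.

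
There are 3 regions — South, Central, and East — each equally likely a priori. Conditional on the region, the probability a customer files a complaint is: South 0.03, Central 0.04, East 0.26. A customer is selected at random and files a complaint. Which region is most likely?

East

With a uniform prior (1/3 each), posterior ∝ likelihood:
  South: 0.03
  Central: 0.04
  East: 0.26
Total = 0.33.
Largest term belongs to East, so East is most probable.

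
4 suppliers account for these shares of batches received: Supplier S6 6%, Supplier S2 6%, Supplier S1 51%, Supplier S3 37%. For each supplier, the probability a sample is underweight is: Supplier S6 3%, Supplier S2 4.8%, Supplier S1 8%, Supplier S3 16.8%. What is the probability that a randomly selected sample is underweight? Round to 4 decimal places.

0.1076

Compute prior × likelihood for every hypothesis:
  Supplier S6: 0.06 × 0.03 = 0.0018
  Supplier S2: 0.06 × 0.048 = 0.00288
  Supplier S1: 0.51 × 0.08 = 0.0408
  Supplier S3: 0.37 × 0.168 = 0.06216
P(underweight) = 0.0018 + 0.00288 + 0.0408 + 0.06216 = 0.10764 → 0.1076.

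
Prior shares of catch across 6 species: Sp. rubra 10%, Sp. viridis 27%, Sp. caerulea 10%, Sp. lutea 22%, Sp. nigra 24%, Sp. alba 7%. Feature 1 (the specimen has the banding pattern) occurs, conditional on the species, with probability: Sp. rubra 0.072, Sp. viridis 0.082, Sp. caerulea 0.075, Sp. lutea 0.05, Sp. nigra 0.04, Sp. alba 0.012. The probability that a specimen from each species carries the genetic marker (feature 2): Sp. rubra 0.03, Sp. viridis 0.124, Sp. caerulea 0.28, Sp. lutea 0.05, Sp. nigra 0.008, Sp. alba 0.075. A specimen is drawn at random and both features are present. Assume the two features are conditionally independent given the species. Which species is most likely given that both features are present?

Prior × likelihood for each hypothesis:
  Sp. rubra: 0.1 × 0.072 × 0.03 = 0.000216
  Sp. viridis: 0.27 × 0.082 × 0.124 = 0.00274536
  Sp. caerulea: 0.1 × 0.075 × 0.28 = 0.0021
  Sp. lutea: 0.22 × 0.05 × 0.05 = 0.00055
  Sp. nigra: 0.24 × 0.04 × 0.008 = 0.0000768
  Sp. alba: 0.07 × 0.012 × 0.075 = 0.000063
Normalizing constant = 0.00575116.
Largest term belongs to Sp. viridis, so Sp. viridis is most probable.

Sp. viridis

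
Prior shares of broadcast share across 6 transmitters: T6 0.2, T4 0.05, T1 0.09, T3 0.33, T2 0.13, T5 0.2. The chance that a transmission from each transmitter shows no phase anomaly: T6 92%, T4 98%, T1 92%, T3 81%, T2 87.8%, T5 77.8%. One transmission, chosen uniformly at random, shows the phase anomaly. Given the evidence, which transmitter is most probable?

T3

Taking complements, P(anomaly | each) = T6 0.08, T4 0.02, T1 0.08, T3 0.19, T2 0.122, T5 0.222.
Unnormalized posteriors (prior × likelihood):
  T6: 0.2 × 0.08 = 0.016
  T4: 0.05 × 0.02 = 0.001
  T1: 0.09 × 0.08 = 0.0072
  T3: 0.33 × 0.19 = 0.0627
  T2: 0.13 × 0.122 = 0.01586
  T5: 0.2 × 0.222 = 0.0444
Normalizing constant = 0.14716.
Largest term belongs to T3, so T3 is most probable.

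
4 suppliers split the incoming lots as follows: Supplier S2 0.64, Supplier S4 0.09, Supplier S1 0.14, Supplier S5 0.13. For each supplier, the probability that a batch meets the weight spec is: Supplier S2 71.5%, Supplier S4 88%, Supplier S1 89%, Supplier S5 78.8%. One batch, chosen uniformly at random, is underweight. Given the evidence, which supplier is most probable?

Supplier S2

Taking complements, P(underweight | each) = Supplier S2 0.285, Supplier S4 0.12, Supplier S1 0.11, Supplier S5 0.212.
Prior × likelihood for each hypothesis:
  Supplier S2: 0.64 × 0.285 = 0.1824
  Supplier S4: 0.09 × 0.12 = 0.0108
  Supplier S1: 0.14 × 0.11 = 0.0154
  Supplier S5: 0.13 × 0.212 = 0.02756
Total = 0.23616.
Largest term belongs to Supplier S2, so Supplier S2 is most probable.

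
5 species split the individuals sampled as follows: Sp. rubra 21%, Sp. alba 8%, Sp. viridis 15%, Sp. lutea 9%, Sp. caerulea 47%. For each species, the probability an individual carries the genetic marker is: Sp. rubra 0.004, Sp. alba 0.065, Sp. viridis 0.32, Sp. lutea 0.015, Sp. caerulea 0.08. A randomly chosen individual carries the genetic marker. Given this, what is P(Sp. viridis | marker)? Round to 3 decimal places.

By Bayes' rule, posterior ∝ prior × likelihood:
  Sp. rubra: 0.21 × 0.004 = 0.00084
  Sp. alba: 0.08 × 0.065 = 0.0052
  Sp. viridis: 0.15 × 0.32 = 0.048
  Sp. lutea: 0.09 × 0.015 = 0.00135
  Sp. caerulea: 0.47 × 0.08 = 0.0376
Total = 0.09299.
P(Sp. viridis | evidence) = 0.048 / 0.09299 ≈ 0.516.

0.516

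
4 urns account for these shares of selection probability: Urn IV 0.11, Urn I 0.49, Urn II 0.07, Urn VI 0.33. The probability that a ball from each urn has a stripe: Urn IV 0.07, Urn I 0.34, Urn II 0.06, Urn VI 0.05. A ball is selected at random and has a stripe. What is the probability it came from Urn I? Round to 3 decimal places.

0.854

Compute prior × likelihood for every hypothesis:
  Urn IV: 0.11 × 0.07 = 0.0077
  Urn I: 0.49 × 0.34 = 0.1666
  Urn II: 0.07 × 0.06 = 0.0042
  Urn VI: 0.33 × 0.05 = 0.0165
Total = 0.195.
P(Urn I | evidence) = 0.1666 / 0.195 ≈ 0.854.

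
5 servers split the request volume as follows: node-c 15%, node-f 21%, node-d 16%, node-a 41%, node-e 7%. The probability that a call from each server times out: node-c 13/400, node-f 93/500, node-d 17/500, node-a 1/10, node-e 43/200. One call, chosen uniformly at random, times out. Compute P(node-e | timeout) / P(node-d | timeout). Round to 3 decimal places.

2.767

Unnormalized posteriors (prior × likelihood):
  node-c: 0.15 × 0.0325 = 0.004875
  node-f: 0.21 × 0.186 = 0.03906
  node-d: 0.16 × 0.034 = 0.00544
  node-a: 0.41 × 0.1 = 0.041
  node-e: 0.07 × 0.215 = 0.01505
Total = 0.105425.
The ratio is 0.01505 / 0.00544 (the normalizer cancels) = 2.767.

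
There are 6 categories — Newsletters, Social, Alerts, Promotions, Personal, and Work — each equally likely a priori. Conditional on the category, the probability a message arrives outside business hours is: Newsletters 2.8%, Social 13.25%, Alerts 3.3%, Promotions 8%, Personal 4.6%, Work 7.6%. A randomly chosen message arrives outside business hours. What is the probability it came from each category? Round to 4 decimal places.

Newsletters 0.0708, Social 0.3350, Alerts 0.0834, Promotions 0.2023, Personal 0.1163, Work 0.1922

Since the prior is uniform, the posterior is proportional to the likelihood:
  Newsletters: 0.028
  Social: 0.1325
  Alerts: 0.033
  Promotions: 0.08
  Personal: 0.046
  Work: 0.076
Normalizing constant = 0.3955.
P(Newsletters | off-hours) = 0.028/0.3955 ≈ 0.0708
P(Social | off-hours) = 0.1325/0.3955 ≈ 0.3350
P(Alerts | off-hours) = 0.033/0.3955 ≈ 0.0834
P(Promotions | off-hours) = 0.08/0.3955 ≈ 0.2023
P(Personal | off-hours) = 0.046/0.3955 ≈ 0.1163
P(Work | off-hours) = 0.076/0.3955 ≈ 0.1922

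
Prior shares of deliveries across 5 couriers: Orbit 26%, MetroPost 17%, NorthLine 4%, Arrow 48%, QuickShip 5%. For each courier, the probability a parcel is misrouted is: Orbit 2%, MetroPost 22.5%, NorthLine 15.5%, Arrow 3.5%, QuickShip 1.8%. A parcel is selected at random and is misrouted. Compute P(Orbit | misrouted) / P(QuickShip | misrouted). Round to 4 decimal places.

5.7778

By Bayes' rule, posterior ∝ prior × likelihood:
  Orbit: 0.26 × 0.02 = 0.0052
  MetroPost: 0.17 × 0.225 = 0.03825
  NorthLine: 0.04 × 0.155 = 0.0062
  Arrow: 0.48 × 0.035 = 0.0168
  QuickShip: 0.05 × 0.018 = 0.0009
Sum = 0.06735.
The ratio is 0.0052 / 0.0009 (the normalizer cancels) = 5.7778.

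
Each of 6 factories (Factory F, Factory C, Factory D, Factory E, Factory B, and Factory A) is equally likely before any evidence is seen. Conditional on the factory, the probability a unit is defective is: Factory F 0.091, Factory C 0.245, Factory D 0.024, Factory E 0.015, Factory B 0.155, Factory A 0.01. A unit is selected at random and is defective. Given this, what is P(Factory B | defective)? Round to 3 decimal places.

Since the prior is uniform, the posterior is proportional to the likelihood:
  Factory F: 0.091
  Factory C: 0.245
  Factory D: 0.024
  Factory E: 0.015
  Factory B: 0.155
  Factory A: 0.01
Total = 0.54.
P(Factory B | evidence) = 0.155 / 0.54 ≈ 0.287.

0.287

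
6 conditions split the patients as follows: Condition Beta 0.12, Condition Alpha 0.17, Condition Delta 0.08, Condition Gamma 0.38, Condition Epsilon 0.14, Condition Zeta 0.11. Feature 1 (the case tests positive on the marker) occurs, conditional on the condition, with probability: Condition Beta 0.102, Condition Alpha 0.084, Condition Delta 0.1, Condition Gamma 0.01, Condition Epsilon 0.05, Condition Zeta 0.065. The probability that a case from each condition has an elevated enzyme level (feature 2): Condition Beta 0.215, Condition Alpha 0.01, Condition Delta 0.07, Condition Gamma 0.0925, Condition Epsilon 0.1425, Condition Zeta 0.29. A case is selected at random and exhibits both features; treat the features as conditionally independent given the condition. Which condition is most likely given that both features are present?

Condition Beta

Prior × likelihood for each hypothesis:
  Condition Beta: 0.12 × 0.102 × 0.215 = 0.0026316
  Condition Alpha: 0.17 × 0.084 × 0.01 = 0.0001428
  Condition Delta: 0.08 × 0.1 × 0.07 = 0.00056
  Condition Gamma: 0.38 × 0.01 × 0.0925 = 0.0003515
  Condition Epsilon: 0.14 × 0.05 × 0.1425 = 0.0009975
  Condition Zeta: 0.11 × 0.065 × 0.29 = 0.0020735
Normalizing constant = 0.0067569.
Largest term belongs to Condition Beta, so Condition Beta is most probable.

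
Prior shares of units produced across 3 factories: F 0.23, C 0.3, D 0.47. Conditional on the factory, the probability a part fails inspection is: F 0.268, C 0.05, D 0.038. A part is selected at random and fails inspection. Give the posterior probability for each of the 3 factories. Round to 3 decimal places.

By Bayes' rule, posterior ∝ prior × likelihood:
  F: 0.23 × 0.268 = 0.06164
  C: 0.3 × 0.05 = 0.015
  D: 0.47 × 0.038 = 0.01786
Normalizing constant = 0.0945.
P(F | nonconforming) = 0.06164/0.0945 ≈ 0.652
P(C | nonconforming) = 0.015/0.0945 ≈ 0.159
P(D | nonconforming) = 0.01786/0.0945 ≈ 0.189

F 0.652, C 0.159, D 0.189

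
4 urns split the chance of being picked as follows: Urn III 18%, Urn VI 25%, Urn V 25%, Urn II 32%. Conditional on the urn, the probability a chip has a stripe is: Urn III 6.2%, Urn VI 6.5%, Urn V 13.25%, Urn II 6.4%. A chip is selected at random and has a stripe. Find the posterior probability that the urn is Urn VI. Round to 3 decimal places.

Compute prior × likelihood for every hypothesis:
  Urn III: 0.18 × 0.062 = 0.01116
  Urn VI: 0.25 × 0.065 = 0.01625
  Urn V: 0.25 × 0.1325 = 0.033125
  Urn II: 0.32 × 0.064 = 0.02048
Sum = 0.081015.
P(Urn VI | evidence) = 0.01625 / 0.081015 ≈ 0.201.

0.201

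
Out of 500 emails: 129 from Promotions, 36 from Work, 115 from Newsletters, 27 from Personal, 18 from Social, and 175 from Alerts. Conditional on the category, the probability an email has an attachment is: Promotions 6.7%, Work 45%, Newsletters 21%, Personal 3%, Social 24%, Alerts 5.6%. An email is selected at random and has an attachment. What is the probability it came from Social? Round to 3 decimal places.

Compute prior × likelihood for every hypothesis:
  Promotions: 0.258 × 0.067 = 0.017286
  Work: 0.072 × 0.45 = 0.0324
  Newsletters: 0.23 × 0.21 = 0.0483
  Personal: 0.054 × 0.03 = 0.00162
  Social: 0.036 × 0.24 = 0.00864
  Alerts: 0.35 × 0.056 = 0.0196
Total = 0.127846.
P(Social | evidence) = 0.00864 / 0.127846 ≈ 0.068.

0.068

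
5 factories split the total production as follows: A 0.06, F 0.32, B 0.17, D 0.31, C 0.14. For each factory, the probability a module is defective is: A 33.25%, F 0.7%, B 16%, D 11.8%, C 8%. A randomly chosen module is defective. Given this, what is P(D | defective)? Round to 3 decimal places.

0.376

By Bayes' rule, posterior ∝ prior × likelihood:
  A: 0.06 × 0.3325 = 0.01995
  F: 0.32 × 0.007 = 0.00224
  B: 0.17 × 0.16 = 0.0272
  D: 0.31 × 0.118 = 0.03658
  C: 0.14 × 0.08 = 0.0112
Total = 0.09717.
P(D | evidence) = 0.03658 / 0.09717 ≈ 0.376.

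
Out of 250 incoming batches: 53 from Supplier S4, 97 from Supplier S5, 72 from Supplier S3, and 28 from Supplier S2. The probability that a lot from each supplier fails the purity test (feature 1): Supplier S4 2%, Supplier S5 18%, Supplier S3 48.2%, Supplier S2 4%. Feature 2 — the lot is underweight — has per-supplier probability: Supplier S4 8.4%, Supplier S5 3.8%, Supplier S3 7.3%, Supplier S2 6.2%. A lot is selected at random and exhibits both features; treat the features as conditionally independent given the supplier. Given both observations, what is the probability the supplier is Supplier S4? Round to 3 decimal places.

By Bayes' rule, posterior ∝ prior × likelihood:
  Supplier S4: 0.212 × 0.02 × 0.084 = 0.00035616
  Supplier S5: 0.388 × 0.18 × 0.038 = 0.00265392
  Supplier S3: 0.288 × 0.482 × 0.073 = 0.010133568
  Supplier S2: 0.112 × 0.04 × 0.062 = 0.00027776
Total = 0.013421408.
P(Supplier S4 | evidence) = 0.00035616 / 0.013421408 ≈ 0.027.

0.027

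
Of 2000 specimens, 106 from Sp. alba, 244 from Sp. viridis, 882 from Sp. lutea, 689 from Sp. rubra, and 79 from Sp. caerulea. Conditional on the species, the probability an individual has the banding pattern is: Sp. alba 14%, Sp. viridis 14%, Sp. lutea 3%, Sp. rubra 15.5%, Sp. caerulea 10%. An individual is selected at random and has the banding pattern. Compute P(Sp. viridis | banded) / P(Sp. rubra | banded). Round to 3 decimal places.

Unnormalized posteriors (prior × likelihood):
  Sp. alba: 0.053 × 0.14 = 0.00742
  Sp. viridis: 0.122 × 0.14 = 0.01708
  Sp. lutea: 0.441 × 0.03 = 0.01323
  Sp. rubra: 0.3445 × 0.155 = 0.0533975
  Sp. caerulea: 0.0395 × 0.1 = 0.00395
Normalizing constant = 0.0950775.
The ratio is 0.01708 / 0.0533975 (the normalizer cancels) = 0.320.

0.320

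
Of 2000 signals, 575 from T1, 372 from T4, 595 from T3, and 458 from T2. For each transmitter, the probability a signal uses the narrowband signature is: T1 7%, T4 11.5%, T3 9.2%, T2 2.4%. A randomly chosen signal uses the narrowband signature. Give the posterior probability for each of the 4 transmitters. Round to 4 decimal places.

By Bayes' rule, posterior ∝ prior × likelihood:
  T1: 0.2875 × 0.07 = 0.020125
  T4: 0.186 × 0.115 = 0.02139
  T3: 0.2975 × 0.092 = 0.02737
  T2: 0.229 × 0.024 = 0.005496
Total = 0.074381.
P(T1 | narrowband) = 0.020125/0.074381 ≈ 0.2706
P(T4 | narrowband) = 0.02139/0.074381 ≈ 0.2876
P(T3 | narrowband) = 0.02737/0.074381 ≈ 0.3680
P(T2 | narrowband) = 0.005496/0.074381 ≈ 0.0739
(Check: 0.2706+0.2876+0.3680+0.0739 = 1.0001.)

T1 0.2706, T4 0.2876, T3 0.3680, T2 0.0739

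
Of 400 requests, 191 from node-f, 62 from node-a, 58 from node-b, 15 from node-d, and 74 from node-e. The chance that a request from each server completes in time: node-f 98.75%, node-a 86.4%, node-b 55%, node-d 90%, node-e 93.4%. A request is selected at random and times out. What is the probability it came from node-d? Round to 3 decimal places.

0.035

Taking complements, P(timeout | each) = node-f 0.0125, node-a 0.136, node-b 0.45, node-d 0.1, node-e 0.066.
Unnormalized posteriors (prior × likelihood):
  node-f: 0.4775 × 0.0125 = 0.00596875
  node-a: 0.155 × 0.136 = 0.02108
  node-b: 0.145 × 0.45 = 0.06525
  node-d: 0.0375 × 0.1 = 0.00375
  node-e: 0.185 × 0.066 = 0.01221
Normalizing constant = 0.10825875.
P(node-d | evidence) = 0.00375 / 0.10825875 ≈ 0.035.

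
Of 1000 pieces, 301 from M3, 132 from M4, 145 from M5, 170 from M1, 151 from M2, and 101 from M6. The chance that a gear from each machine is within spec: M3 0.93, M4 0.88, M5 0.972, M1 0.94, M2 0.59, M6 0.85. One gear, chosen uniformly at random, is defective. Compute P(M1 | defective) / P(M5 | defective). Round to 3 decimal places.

Taking complements, P(defective | each) = M3 0.07, M4 0.12, M5 0.028, M1 0.06, M2 0.41, M6 0.15.
Compute prior × likelihood for every hypothesis:
  M3: 0.301 × 0.07 = 0.02107
  M4: 0.132 × 0.12 = 0.01584
  M5: 0.145 × 0.028 = 0.00406
  M1: 0.17 × 0.06 = 0.0102
  M2: 0.151 × 0.41 = 0.06191
  M6: 0.101 × 0.15 = 0.01515
Sum = 0.12823.
The ratio is 0.0102 / 0.00406 (the normalizer cancels) = 2.512.

2.512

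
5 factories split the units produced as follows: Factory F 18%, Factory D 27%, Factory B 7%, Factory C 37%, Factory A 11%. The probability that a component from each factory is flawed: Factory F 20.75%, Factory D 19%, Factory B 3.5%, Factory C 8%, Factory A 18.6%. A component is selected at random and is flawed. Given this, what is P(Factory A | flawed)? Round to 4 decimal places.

Prior × likelihood for each hypothesis:
  Factory F: 0.18 × 0.2075 = 0.03735
  Factory D: 0.27 × 0.19 = 0.0513
  Factory B: 0.07 × 0.035 = 0.00245
  Factory C: 0.37 × 0.08 = 0.0296
  Factory A: 0.11 × 0.186 = 0.02046
Sum = 0.14116.
P(Factory A | evidence) = 0.02046 / 0.14116 ≈ 0.1449.

0.1449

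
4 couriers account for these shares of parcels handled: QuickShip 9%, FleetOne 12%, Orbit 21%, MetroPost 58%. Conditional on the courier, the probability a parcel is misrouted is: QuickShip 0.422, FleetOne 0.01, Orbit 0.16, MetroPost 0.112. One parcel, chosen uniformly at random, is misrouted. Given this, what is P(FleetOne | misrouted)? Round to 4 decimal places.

0.0087

Prior × likelihood for each hypothesis:
  QuickShip: 0.09 × 0.422 = 0.03798
  FleetOne: 0.12 × 0.01 = 0.0012
  Orbit: 0.21 × 0.16 = 0.0336
  MetroPost: 0.58 × 0.112 = 0.06496
Total = 0.13774.
P(FleetOne | evidence) = 0.0012 / 0.13774 ≈ 0.0087.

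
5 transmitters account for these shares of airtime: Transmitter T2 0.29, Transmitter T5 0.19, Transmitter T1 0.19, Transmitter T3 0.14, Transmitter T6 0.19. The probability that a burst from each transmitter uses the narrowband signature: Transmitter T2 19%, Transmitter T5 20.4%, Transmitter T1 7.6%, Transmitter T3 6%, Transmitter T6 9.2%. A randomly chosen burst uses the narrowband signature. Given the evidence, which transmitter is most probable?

Transmitter T2

Unnormalized posteriors (prior × likelihood):
  Transmitter T2: 0.29 × 0.19 = 0.0551
  Transmitter T5: 0.19 × 0.204 = 0.03876
  Transmitter T1: 0.19 × 0.076 = 0.01444
  Transmitter T3: 0.14 × 0.06 = 0.0084
  Transmitter T6: 0.19 × 0.092 = 0.01748
Normalizing constant = 0.13418.
Largest term belongs to Transmitter T2, so Transmitter T2 is most probable.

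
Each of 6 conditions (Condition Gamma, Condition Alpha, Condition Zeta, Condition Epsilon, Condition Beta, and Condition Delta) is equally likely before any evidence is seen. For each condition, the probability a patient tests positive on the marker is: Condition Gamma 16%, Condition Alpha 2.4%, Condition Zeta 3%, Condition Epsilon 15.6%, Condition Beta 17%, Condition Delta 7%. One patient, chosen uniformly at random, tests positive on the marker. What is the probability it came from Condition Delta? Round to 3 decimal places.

With a uniform prior (1/6 each), posterior ∝ likelihood:
  Condition Gamma: 0.16
  Condition Alpha: 0.024
  Condition Zeta: 0.03
  Condition Epsilon: 0.156
  Condition Beta: 0.17
  Condition Delta: 0.07
Sum = 0.61.
P(Condition Delta | evidence) = 0.07 / 0.61 ≈ 0.115.

0.115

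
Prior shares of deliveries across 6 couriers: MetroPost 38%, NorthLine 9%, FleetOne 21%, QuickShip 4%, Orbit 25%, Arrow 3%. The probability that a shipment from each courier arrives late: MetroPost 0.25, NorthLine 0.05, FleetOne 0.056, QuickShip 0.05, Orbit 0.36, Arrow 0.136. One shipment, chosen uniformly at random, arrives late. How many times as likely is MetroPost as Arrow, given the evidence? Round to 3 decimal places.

23.284

Prior × likelihood for each hypothesis:
  MetroPost: 0.38 × 0.25 = 0.095
  NorthLine: 0.09 × 0.05 = 0.0045
  FleetOne: 0.21 × 0.056 = 0.01176
  QuickShip: 0.04 × 0.05 = 0.002
  Orbit: 0.25 × 0.36 = 0.09
  Arrow: 0.03 × 0.136 = 0.00408
Sum = 0.20734.
The ratio is 0.095 / 0.00408 (the normalizer cancels) = 23.284.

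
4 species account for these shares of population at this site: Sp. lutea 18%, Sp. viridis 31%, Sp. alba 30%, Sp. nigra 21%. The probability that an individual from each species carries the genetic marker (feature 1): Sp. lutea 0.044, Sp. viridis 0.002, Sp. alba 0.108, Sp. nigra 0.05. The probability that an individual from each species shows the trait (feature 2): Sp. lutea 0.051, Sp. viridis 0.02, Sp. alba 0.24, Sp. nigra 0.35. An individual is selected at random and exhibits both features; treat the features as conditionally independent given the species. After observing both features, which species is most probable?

Sp. alba

Compute prior × likelihood for every hypothesis:
  Sp. lutea: 0.18 × 0.044 × 0.051 = 0.00040392
  Sp. viridis: 0.31 × 0.002 × 0.02 = 0.0000124
  Sp. alba: 0.3 × 0.108 × 0.24 = 0.007776
  Sp. nigra: 0.21 × 0.05 × 0.35 = 0.003675
Normalizing constant = 0.01186732.
Largest term belongs to Sp. alba, so Sp. alba is most probable.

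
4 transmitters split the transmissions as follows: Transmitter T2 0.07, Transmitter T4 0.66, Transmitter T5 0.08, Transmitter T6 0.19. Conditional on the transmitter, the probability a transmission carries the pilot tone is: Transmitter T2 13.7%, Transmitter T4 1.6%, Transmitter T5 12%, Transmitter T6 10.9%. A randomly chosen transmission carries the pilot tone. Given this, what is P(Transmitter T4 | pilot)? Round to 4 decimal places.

0.2093

Compute prior × likelihood for every hypothesis:
  Transmitter T2: 0.07 × 0.137 = 0.00959
  Transmitter T4: 0.66 × 0.016 = 0.01056
  Transmitter T5: 0.08 × 0.12 = 0.0096
  Transmitter T6: 0.19 × 0.109 = 0.02071
Total = 0.05046.
P(Transmitter T4 | evidence) = 0.01056 / 0.05046 ≈ 0.2093.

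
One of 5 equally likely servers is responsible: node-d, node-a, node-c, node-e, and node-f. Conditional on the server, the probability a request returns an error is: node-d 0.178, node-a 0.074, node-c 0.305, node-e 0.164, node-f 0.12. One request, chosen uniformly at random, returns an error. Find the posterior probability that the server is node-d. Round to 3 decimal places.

Since the prior is uniform, the posterior is proportional to the likelihood:
  node-d: 0.178
  node-a: 0.074
  node-c: 0.305
  node-e: 0.164
  node-f: 0.12
Normalizing constant = 0.841.
P(node-d | evidence) = 0.178 / 0.841 ≈ 0.212.

0.212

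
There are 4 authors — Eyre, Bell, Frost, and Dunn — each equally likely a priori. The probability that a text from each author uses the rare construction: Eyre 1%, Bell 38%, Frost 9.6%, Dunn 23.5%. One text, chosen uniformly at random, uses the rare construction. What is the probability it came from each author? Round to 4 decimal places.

With a uniform prior (1/4 each), posterior ∝ likelihood:
  Eyre: 0.01
  Bell: 0.38
  Frost: 0.096
  Dunn: 0.235
Total = 0.721.
P(Eyre | rare-form) = 0.01/0.721 ≈ 0.0139
P(Bell | rare-form) = 0.38/0.721 ≈ 0.5270
P(Frost | rare-form) = 0.096/0.721 ≈ 0.1331
P(Dunn | rare-form) = 0.235/0.721 ≈ 0.3259

Eyre 0.0139, Bell 0.5270, Frost 0.1331, Dunn 0.3259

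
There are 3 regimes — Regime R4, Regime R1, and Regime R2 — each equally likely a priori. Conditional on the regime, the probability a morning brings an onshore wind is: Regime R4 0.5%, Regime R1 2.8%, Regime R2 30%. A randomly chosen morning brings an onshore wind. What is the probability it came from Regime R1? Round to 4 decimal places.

0.0841

With a uniform prior (1/3 each), posterior ∝ likelihood:
  Regime R4: 0.005
  Regime R1: 0.028
  Regime R2: 0.3
Total = 0.333.
P(Regime R1 | evidence) = 0.028 / 0.333 ≈ 0.0841.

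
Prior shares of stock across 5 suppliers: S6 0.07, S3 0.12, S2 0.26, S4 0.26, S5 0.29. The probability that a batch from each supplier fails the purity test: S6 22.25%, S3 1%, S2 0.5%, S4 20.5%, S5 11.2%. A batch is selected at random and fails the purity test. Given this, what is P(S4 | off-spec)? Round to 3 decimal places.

0.513

By Bayes' rule, posterior ∝ prior × likelihood:
  S6: 0.07 × 0.2225 = 0.015575
  S3: 0.12 × 0.01 = 0.0012
  S2: 0.26 × 0.005 = 0.0013
  S4: 0.26 × 0.205 = 0.0533
  S5: 0.29 × 0.112 = 0.03248
Total = 0.103855.
P(S4 | evidence) = 0.0533 / 0.103855 ≈ 0.513.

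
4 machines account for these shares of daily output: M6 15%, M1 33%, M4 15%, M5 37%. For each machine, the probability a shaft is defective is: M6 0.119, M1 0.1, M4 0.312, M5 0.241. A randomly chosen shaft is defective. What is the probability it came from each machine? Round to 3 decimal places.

Prior × likelihood for each hypothesis:
  M6: 0.15 × 0.119 = 0.01785
  M1: 0.33 × 0.1 = 0.033
  M4: 0.15 × 0.312 = 0.0468
  M5: 0.37 × 0.241 = 0.08917
Sum = 0.18682.
P(M6 | defective) = 0.01785/0.18682 ≈ 0.096
P(M1 | defective) = 0.033/0.18682 ≈ 0.177
P(M4 | defective) = 0.0468/0.18682 ≈ 0.251
P(M5 | defective) = 0.08917/0.18682 ≈ 0.477
(Check: 0.096+0.177+0.251+0.477 = 1.001.)

M6 0.096, M1 0.177, M4 0.251, M5 0.477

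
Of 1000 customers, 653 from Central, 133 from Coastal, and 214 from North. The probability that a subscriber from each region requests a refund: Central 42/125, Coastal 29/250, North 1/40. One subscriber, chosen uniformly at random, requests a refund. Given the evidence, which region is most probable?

By Bayes' rule, posterior ∝ prior × likelihood:
  Central: 0.653 × 0.336 = 0.219408
  Coastal: 0.133 × 0.116 = 0.015428
  North: 0.214 × 0.025 = 0.00535
Total = 0.240186.
Largest term belongs to Central, so Central is most probable.

Central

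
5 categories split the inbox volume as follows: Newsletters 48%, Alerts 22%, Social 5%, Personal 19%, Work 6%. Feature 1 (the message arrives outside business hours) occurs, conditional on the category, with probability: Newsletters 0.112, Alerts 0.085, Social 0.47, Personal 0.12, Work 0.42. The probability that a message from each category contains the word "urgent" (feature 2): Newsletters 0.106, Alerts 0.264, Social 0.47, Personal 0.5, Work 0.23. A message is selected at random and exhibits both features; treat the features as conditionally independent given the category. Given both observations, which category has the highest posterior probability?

Unnormalized posteriors (prior × likelihood):
  Newsletters: 0.48 × 0.112 × 0.106 = 0.00569856
  Alerts: 0.22 × 0.085 × 0.264 = 0.0049368
  Social: 0.05 × 0.47 × 0.47 = 0.011045
  Personal: 0.19 × 0.12 × 0.5 = 0.0114
  Work: 0.06 × 0.42 × 0.23 = 0.005796
Sum = 0.03887636.
Largest term belongs to Personal, so Personal is most probable.

Personal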